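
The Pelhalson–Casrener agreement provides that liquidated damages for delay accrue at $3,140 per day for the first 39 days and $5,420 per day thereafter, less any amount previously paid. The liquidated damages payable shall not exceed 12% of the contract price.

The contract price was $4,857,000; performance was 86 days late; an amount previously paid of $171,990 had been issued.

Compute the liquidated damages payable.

First 39 days: 39 × $3,140 = $122,460
Remaining days: (86 − 39) × $5,420 = $254,740
Accrued per-day damages: $122,460 + $254,740 = $377,200
Less amount previously paid: $377,200 − $171,990 = $205,210
Cap: 12% of $4,857,000 = $582,840
Cap at $582,840: $205,210 is within the cap, no reduction.

Liquidated damages: $205,210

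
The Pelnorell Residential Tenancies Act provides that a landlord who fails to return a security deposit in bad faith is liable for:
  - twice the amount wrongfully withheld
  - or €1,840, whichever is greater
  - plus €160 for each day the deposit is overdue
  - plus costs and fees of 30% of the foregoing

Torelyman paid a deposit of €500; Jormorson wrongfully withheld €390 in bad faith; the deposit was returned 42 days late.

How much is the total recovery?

Recovery: €11,128

Doubled: 2 × €390 = €780
Minimum €1,840: €780 is below the minimum → €1,840
Late-return penalty: 42 × €160 = €6,720
Damages plus late penalty: €1,840 + €6,720 = €8,560
Costs and fees: 30% of €8,560 = €2,568
Total recovery: €8,560 + €2,568 = €11,128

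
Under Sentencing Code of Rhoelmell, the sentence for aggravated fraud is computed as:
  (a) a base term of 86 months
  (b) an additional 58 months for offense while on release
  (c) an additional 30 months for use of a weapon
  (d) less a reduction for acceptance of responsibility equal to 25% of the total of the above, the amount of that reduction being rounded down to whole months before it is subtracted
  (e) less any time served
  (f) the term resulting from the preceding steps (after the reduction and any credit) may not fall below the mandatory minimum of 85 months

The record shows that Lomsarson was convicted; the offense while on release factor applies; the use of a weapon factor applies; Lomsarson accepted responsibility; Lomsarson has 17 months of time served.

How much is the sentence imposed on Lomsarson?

Offense while on release enhancement: +58 months
Use of a weapon enhancement: +30 months
Adjusted term: 86 months + 58 months + 30 months = 174 months
Acceptance of responsibility reduction: 25% of 174 months = 43 months (rounded down)
After reduction: 174 − 43 = 131 months
Less time served: 131 months − 17 months = 114 months
Minimum 85 months: 114 months meets the minimum, no increase.

Sentence: 114 months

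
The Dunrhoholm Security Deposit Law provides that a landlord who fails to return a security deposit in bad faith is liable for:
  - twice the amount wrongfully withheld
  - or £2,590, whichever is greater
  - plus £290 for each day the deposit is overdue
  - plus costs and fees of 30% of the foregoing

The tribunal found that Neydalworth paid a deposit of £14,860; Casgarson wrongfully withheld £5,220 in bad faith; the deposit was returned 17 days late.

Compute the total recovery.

Doubled: 2 × £5,220 = £10,440
Minimum £2,590: £10,440 meets the minimum, no increase.
Late-return penalty: 17 × £290 = £4,930
Damages plus late penalty: £10,440 + £4,930 = £15,370
Costs and fees: 30% of £15,370 = £4,611
Total recovery: £15,370 + £4,611 = £19,981

£19,981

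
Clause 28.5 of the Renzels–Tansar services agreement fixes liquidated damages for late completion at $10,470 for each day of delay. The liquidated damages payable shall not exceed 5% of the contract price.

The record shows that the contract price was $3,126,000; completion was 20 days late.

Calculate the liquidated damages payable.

$156,300

Per-day damages: 20 × $10,470 = $209,400
Cap: 5% of $3,126,000 = $156,300
Cap at $156,300: $209,400 exceeds the cap → $156,300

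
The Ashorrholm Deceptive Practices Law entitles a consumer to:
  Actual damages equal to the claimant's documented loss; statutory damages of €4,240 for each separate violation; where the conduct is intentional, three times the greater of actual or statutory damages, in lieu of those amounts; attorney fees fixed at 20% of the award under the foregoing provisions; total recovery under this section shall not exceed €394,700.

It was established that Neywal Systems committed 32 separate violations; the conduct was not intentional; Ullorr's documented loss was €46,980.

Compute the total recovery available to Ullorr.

Statutory damages: 32 × €4,240 = €135,680
Conduct not intentional: the in-lieu enhancement does not apply.
Actual plus statutory damages: €46,980 + €135,680 = €182,660
Attorney fees: 20% of €182,660 = €36,532
Total before cap: €182,660 + €36,532 = €219,192
Cap at €394,700: €219,192 is within the cap, no reduction.

Total recovery: €219,192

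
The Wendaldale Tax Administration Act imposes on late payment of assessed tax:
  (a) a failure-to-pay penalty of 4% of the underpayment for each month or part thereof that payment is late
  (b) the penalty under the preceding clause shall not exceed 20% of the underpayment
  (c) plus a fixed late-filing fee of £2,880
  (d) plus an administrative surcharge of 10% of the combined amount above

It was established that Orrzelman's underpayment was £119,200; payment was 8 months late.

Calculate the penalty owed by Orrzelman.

Accrued rate: 4% × 8 = 32%, capped at 20% → 20%
Failure-to-pay penalty: 20% of £119,200 = £23,840
Penalty before surcharge: £23,840 + £2,880 = £26,720
Administrative surcharge: 10% of £26,720 = £2,672
Total penalty: £26,720 + £2,672 = £29,392

£29,392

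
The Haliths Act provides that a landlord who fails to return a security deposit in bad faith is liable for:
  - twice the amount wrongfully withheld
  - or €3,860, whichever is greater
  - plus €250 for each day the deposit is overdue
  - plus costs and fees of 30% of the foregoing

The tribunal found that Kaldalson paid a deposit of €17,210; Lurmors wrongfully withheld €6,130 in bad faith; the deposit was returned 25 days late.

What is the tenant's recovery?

Doubled: 2 × €6,130 = €12,260
Minimum €3,860: €12,260 meets the minimum, no increase.
Late-return penalty: 25 × €250 = €6,250
Damages plus late penalty: €12,260 + €6,250 = €18,510
Costs and fees: 30% of €18,510 = €5,553
Total recovery: €18,510 + €5,553 = €24,063

Recovery: €24,063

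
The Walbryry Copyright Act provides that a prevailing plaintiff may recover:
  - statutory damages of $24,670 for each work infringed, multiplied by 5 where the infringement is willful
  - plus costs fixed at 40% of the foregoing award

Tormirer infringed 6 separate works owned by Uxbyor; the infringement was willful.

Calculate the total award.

Statutory damages: 6 × $24,670 = $148,020
Multiplied by 5: 5 × $148,020 = $740,100
Costs: 40% of $740,100 = $296,040
Award plus costs: $740,100 + $296,040 = $1,036,140

$1,036,140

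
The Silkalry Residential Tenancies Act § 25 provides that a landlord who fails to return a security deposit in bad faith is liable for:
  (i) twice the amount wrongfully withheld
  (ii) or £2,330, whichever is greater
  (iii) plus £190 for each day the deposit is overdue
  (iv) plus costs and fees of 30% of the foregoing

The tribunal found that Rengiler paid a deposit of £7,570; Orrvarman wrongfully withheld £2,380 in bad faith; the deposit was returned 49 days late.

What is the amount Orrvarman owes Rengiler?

Recovery: £18,291

Doubled: 2 × £2,380 = £4,760
Minimum £2,330: £4,760 meets the minimum, no increase.
Late-return penalty: 49 × £190 = £9,310
Damages plus late penalty: £4,760 + £9,310 = £14,070
Costs and fees: 30% of £14,070 = £4,221
Total recovery: £14,070 + £4,221 = £18,291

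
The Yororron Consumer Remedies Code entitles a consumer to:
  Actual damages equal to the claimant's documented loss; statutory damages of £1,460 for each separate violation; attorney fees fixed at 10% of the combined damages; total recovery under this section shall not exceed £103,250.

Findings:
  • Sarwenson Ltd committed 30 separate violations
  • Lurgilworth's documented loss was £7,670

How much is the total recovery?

£56,617

Statutory damages: 30 × £1,460 = £43,800
Combined damages: £7,670 + £43,800 = £51,470
Attorney fees: 10% of £51,470 = £5,147
Total before cap: £51,470 + £5,147 = £56,617
Cap at £103,250: £56,617 is within the cap, no reduction.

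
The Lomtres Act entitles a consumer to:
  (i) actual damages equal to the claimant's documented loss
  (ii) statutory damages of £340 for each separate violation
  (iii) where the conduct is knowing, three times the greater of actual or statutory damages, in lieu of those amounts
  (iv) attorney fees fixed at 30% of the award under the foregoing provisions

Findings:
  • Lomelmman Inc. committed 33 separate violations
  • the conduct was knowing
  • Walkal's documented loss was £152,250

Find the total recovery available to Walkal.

Statutory damages: 33 × £340 = £11,220
Greater of actual damages (£152,250) or statutory damages (£11,220): £152,250
Trebled: 3 × £152,250 = £456,750
Attorney fees: 30% of £456,750 = £137,025
Total recovery: £456,750 + £137,025 = £593,775

£593,775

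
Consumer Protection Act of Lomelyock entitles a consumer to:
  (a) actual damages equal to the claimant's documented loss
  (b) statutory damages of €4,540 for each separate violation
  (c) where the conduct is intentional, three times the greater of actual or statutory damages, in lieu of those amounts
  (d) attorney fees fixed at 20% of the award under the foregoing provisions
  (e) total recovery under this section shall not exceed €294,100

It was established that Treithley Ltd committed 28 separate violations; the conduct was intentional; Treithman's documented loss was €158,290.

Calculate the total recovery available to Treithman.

Statutory damages: 28 × €4,540 = €127,120
Greater of actual damages (€158,290) or statutory damages (€127,120): €158,290
Trebled: 3 × €158,290 = €474,870
Attorney fees: 20% of €474,870 = €94,974
Total before cap: €474,870 + €94,974 = €569,844
Cap at €294,100: €569,844 exceeds the cap → €294,100

€294,100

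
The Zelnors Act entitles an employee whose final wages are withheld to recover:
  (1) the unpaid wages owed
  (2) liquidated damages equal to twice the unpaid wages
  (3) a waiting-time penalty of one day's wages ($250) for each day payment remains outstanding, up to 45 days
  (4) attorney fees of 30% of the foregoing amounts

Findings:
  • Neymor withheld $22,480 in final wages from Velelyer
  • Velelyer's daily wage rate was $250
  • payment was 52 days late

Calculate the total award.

Doubled: 2 × $22,480 = $44,960
Penalty days: min(52, 45) = 45
Waiting-time penalty: 45 × $250 = $11,250
Subtotal: $22,480 + $44,960 + $11,250 = $78,690
Attorney fees: 30% of $78,690 = $23,607
Total award: $78,690 + $23,607 = $102,297

Total award: $102,297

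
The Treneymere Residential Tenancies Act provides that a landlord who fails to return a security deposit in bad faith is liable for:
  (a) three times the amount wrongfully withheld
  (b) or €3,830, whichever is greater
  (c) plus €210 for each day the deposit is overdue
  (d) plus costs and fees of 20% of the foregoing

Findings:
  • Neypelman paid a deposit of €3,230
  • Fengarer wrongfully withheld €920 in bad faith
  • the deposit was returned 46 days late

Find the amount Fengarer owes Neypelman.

€16,188

Trebled: 3 × €920 = €2,760
Minimum €3,830: €2,760 is below the minimum → €3,830
Late-return penalty: 46 × €210 = €9,660
Damages plus late penalty: €3,830 + €9,660 = €13,490
Costs and fees: 20% of €13,490 = €2,698
Total recovery: €13,490 + €2,698 = €16,188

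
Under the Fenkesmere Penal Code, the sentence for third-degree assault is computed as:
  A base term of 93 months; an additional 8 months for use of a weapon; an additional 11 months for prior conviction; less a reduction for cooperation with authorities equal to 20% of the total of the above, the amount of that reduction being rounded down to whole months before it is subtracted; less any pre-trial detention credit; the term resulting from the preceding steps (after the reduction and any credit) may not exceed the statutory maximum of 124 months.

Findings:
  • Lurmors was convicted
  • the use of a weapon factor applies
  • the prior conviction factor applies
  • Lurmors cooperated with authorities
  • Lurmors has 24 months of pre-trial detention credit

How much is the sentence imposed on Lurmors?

Use of a weapon enhancement: +8 months
Prior conviction enhancement: +11 months
Adjusted term: 93 months + 8 months + 11 months = 112 months
Cooperation with authorities reduction: 20% of 112 months = 22 months (rounded down)
After reduction: 112 − 22 = 90 months
Less pre-trial detention credit: 90 months − 24 months = 66 months
Cap at 124 months: 66 months is within the cap, no reduction.

Sentence: 66 months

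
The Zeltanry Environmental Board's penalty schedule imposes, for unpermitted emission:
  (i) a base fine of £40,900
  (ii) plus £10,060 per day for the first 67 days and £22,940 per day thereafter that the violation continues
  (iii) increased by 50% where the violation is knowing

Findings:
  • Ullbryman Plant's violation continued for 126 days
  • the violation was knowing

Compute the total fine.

Civil penalty: £3,102,570

First 67 days: 67 × £10,060 = £674,020
Remaining days: (126 − 67) × £22,940 = £1,353,460
Per-day component: £674,020 + £1,353,460 = £2,027,480
Base plus per-day: £40,900 + £2,027,480 = £2,068,380
Enhancement: 50% of £2,068,380 = £1,034,190
Enhanced fine: £2,068,380 + £1,034,190 = £3,102,570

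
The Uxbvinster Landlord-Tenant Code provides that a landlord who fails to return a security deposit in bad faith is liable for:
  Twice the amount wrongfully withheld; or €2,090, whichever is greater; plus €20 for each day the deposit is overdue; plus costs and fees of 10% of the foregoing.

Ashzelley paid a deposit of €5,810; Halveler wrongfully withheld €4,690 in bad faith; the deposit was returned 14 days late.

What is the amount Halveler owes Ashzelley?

€10,626

Doubled: 2 × €4,690 = €9,380
Minimum €2,090: €9,380 meets the minimum, no increase.
Late-return penalty: 14 × €20 = €280
Damages plus late penalty: €9,380 + €280 = €9,660
Costs and fees: 10% of €9,660 = €966
Total recovery: €9,660 + €966 = €10,626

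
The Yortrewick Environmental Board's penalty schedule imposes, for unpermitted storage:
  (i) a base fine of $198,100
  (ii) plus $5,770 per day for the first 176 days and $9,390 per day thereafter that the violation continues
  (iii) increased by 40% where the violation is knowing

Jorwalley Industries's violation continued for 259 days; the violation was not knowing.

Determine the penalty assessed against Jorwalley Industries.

First 176 days: 176 × $5,770 = $1,015,520
Remaining days: (259 − 176) × $9,390 = $779,370
Per-day component: $1,015,520 + $779,370 = $1,794,890
Base plus per-day: $198,100 + $1,794,890 = $1,992,990
The violation was not knowing: no 40% increase.

$1,992,990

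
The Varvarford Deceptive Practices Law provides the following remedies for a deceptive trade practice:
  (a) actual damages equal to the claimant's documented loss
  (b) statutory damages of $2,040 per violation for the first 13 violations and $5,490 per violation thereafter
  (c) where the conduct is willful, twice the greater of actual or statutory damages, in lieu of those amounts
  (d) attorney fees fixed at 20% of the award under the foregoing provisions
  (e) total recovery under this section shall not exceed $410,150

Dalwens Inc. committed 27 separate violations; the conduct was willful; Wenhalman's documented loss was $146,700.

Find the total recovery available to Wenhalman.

$352,080

First 13 violations: 13 × $2,040 = $26,520
Remaining violations: (27 − 13) × $5,490 = $76,860
Statutory damages: $26,520 + $76,860 = $103,380
Greater of actual damages ($146,700) or statutory damages ($103,380): $146,700
Doubled: 2 × $146,700 = $293,400
Attorney fees: 20% of $293,400 = $58,680
Total before cap: $293,400 + $58,680 = $352,080
Cap at $410,150: $352,080 is within the cap, no reduction.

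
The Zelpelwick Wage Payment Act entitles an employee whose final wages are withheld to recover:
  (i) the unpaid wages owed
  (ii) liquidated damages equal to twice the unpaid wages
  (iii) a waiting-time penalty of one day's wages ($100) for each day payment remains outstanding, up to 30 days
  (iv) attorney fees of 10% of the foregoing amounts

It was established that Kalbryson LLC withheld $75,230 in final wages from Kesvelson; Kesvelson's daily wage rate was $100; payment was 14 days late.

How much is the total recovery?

$249,799

Doubled: 2 × $75,230 = $150,460
Penalty days: min(14, 30) = 14
Waiting-time penalty: 14 × $100 = $1,400
Subtotal: $75,230 + $150,460 + $1,400 = $227,090
Attorney fees: 10% of $227,090 = $22,709
Total award: $227,090 + $22,709 = $249,799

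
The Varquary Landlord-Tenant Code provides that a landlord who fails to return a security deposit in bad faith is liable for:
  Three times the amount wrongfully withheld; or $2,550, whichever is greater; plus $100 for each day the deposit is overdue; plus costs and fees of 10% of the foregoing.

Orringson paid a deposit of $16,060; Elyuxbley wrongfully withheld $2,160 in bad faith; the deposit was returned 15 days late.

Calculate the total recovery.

Trebled: 3 × $2,160 = $6,480
Minimum $2,550: $6,480 meets the minimum, no increase.
Late-return penalty: 15 × $100 = $1,500
Damages plus late penalty: $6,480 + $1,500 = $7,980
Costs and fees: 10% of $7,980 = $798
Total recovery: $7,980 + $798 = $8,778

$8,778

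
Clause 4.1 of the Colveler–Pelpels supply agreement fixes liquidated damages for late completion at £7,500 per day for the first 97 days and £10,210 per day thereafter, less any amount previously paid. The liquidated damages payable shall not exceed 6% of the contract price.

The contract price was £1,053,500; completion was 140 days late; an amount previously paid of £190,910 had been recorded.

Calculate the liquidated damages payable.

First 97 days: 97 × £7,500 = £727,500
Remaining days: (140 − 97) × £10,210 = £439,030
Accrued per-day damages: £727,500 + £439,030 = £1,166,530
Less amount previously paid: £1,166,530 − £190,910 = £975,620
Cap: 6% of £1,053,500 = £63,210
Cap at £63,210: £975,620 exceeds the cap → £63,210

£63,210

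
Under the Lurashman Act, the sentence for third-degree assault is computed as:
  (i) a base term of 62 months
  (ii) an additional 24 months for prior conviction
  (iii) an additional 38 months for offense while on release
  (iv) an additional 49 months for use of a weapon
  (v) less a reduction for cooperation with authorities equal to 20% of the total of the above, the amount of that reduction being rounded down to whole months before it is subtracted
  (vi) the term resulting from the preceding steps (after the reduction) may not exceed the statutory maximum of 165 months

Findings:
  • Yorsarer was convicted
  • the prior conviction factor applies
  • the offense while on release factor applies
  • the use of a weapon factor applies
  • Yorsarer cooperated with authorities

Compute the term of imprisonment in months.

Prior conviction enhancement: +24 months
Offense while on release enhancement: +38 months
Use of a weapon enhancement: +49 months
Adjusted term: 62 months + 24 months + 38 months + 49 months = 173 months
Cooperation with authorities reduction: 20% of 173 months = 34 months (rounded down)
After reduction: 173 − 34 = 139 months
Cap at 165 months: 139 months is within the cap, no reduction.

Sentence: 139 months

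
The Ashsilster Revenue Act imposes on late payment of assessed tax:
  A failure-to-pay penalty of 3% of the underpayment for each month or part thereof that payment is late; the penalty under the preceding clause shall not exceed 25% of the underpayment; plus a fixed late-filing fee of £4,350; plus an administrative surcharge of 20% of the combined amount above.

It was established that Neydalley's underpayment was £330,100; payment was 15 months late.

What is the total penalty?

Accrued rate: 3% × 15 = 45%, capped at 25% → 25%
Failure-to-pay penalty: 25% of £330,100 = £82,525
Penalty before surcharge: £82,525 + £4,350 = £86,875
Administrative surcharge: 20% of £86,875 = £17,375
Total penalty: £86,875 + £17,375 = £104,250

Penalty: £104,250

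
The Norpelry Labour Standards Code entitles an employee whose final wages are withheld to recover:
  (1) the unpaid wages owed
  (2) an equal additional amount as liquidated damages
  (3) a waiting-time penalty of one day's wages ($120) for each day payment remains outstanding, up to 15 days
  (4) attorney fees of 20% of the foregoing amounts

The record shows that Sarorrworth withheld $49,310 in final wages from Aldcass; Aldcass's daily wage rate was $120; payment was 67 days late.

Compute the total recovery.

$120,504

Liquidated damages (equal amount): $49,310
Penalty days: min(67, 15) = 15
Waiting-time penalty: 15 × $120 = $1,800
Subtotal: $49,310 + $49,310 + $1,800 = $100,420
Attorney fees: 20% of $100,420 = $20,084
Total award: $100,420 + $20,084 = $120,504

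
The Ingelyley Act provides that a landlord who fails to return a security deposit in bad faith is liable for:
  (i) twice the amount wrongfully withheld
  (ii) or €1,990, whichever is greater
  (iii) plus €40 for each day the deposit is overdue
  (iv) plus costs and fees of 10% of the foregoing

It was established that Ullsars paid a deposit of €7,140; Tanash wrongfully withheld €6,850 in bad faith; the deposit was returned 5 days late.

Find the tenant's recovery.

Doubled: 2 × €6,850 = €13,700
Minimum €1,990: €13,700 meets the minimum, no increase.
Late-return penalty: 5 × €40 = €200
Damages plus late penalty: €13,700 + €200 = €13,900
Costs and fees: 10% of €13,900 = €1,390
Total recovery: €13,900 + €1,390 = €15,290

€15,290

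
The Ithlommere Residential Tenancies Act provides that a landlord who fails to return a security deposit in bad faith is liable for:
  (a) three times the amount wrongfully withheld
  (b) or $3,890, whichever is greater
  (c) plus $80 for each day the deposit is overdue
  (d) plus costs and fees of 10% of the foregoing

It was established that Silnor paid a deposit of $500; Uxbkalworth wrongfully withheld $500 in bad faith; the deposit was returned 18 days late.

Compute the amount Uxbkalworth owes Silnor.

Trebled: 3 × $500 = $1,500
Minimum $3,890: $1,500 is below the minimum → $3,890
Late-return penalty: 18 × $80 = $1,440
Damages plus late penalty: $3,890 + $1,440 = $5,330
Costs and fees: 10% of $5,330 = $533
Total recovery: $5,330 + $533 = $5,863

$5,863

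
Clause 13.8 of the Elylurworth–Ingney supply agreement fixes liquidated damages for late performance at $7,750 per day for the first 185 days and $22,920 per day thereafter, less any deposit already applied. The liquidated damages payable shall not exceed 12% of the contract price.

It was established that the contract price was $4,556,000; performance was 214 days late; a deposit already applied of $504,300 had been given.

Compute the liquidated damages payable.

Liquidated damages: $546,720

First 185 days: 185 × $7,750 = $1,433,750
Remaining days: (214 − 185) × $22,920 = $664,680
Accrued per-day damages: $1,433,750 + $664,680 = $2,098,430
Less deposit already applied: $2,098,430 − $504,300 = $1,594,130
Cap: 12% of $4,556,000 = $546,720
Cap at $546,720: $1,594,130 exceeds the cap → $546,720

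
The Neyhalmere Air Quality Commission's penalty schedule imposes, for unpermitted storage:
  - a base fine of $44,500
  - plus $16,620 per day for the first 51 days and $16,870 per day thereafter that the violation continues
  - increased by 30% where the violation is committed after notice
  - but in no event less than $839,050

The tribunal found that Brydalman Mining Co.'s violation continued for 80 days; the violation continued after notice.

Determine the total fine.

$1,795,755

First 51 days: 51 × $16,620 = $847,620
Remaining days: (80 − 51) × $16,870 = $489,230
Per-day component: $847,620 + $489,230 = $1,336,850
Base plus per-day: $44,500 + $1,336,850 = $1,381,350
Enhancement: 30% of $1,381,350 = $414,405
Enhanced fine: $1,381,350 + $414,405 = $1,795,755
Minimum $839,050: $1,795,755 meets the minimum, no increase.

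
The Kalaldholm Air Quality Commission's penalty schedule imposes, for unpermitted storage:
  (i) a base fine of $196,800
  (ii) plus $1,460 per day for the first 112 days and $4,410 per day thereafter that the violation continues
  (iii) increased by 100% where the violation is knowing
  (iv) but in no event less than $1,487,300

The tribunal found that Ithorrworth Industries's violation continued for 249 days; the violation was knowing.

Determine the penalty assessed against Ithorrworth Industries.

First 112 days: 112 × $1,460 = $163,520
Remaining days: (249 − 112) × $4,410 = $604,170
Per-day component: $163,520 + $604,170 = $767,690
Base plus per-day: $196,800 + $767,690 = $964,490
Enhancement: 100% of $964,490 = $964,490
Enhanced fine: $964,490 + $964,490 = $1,928,980
Minimum $1,487,300: $1,928,980 meets the minimum, no increase.

$1,928,980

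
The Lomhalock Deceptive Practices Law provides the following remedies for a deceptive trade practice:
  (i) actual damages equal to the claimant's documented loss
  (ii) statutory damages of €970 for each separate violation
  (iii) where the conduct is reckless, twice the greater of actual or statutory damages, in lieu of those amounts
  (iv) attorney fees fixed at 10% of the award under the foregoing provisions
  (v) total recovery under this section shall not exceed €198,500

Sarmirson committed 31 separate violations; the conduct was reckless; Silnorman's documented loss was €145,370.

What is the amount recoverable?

Statutory damages: 31 × €970 = €30,070
Greater of actual damages (€145,370) or statutory damages (€30,070): €145,370
Doubled: 2 × €145,370 = €290,740
Attorney fees: 10% of €290,740 = €29,074
Total before cap: €290,740 + €29,074 = €319,814
Cap at €198,500: €319,814 exceeds the cap → €198,500

€198,500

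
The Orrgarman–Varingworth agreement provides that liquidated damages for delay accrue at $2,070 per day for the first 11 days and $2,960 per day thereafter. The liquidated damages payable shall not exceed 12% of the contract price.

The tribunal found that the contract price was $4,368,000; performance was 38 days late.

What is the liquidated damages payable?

First 11 days: 11 × $2,070 = $22,770
Remaining days: (38 − 11) × $2,960 = $79,920
Accrued per-day damages: $22,770 + $79,920 = $102,690
Cap: 12% of $4,368,000 = $524,160
Cap at $524,160: $102,690 is within the cap, no reduction.

Liquidated damages: $102,690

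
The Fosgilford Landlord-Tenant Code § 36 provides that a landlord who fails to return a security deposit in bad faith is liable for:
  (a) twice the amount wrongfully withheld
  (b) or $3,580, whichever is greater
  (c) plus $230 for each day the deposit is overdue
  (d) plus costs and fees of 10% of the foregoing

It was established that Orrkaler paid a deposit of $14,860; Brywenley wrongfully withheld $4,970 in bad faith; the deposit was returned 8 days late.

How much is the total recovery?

$12,958

Doubled: 2 × $4,970 = $9,940
Minimum $3,580: $9,940 meets the minimum, no increase.
Late-return penalty: 8 × $230 = $1,840
Damages plus late penalty: $9,940 + $1,840 = $11,780
Costs and fees: 10% of $11,780 = $1,178
Total recovery: $11,780 + $1,178 = $12,958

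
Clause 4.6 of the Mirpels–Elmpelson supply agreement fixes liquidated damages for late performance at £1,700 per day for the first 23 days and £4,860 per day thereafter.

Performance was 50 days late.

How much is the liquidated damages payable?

£170,320

First 23 days: 23 × £1,700 = £39,100
Remaining days: (50 − 23) × £4,860 = £131,220
Accrued per-day damages: £39,100 + £131,220 = £170,320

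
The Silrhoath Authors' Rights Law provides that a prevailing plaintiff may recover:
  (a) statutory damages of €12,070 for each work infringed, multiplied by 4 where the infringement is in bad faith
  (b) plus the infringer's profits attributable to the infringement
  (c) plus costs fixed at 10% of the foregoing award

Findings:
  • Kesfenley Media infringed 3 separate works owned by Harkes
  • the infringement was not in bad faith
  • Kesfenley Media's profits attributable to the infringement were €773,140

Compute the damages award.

Statutory damages: 3 × €12,070 = €36,210
Infringement not in bad faith: no ×4 enhancement.
Combined award: €36,210 + €773,140 = €809,350
Costs: 10% of €809,350 = €80,935
Award plus costs: €809,350 + €80,935 = €890,285

Award: €890,285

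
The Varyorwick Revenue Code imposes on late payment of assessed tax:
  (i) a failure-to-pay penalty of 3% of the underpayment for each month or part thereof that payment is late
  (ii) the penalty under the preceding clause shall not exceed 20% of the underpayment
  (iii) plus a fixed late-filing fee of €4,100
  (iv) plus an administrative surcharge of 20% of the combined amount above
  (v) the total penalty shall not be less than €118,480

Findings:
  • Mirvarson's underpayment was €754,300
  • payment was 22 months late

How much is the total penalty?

Penalty: €185,952

Accrued rate: 3% × 22 = 66%, capped at 20% → 20%
Failure-to-pay penalty: 20% of €754,300 = €150,860
Penalty before surcharge: €150,860 + €4,100 = €154,960
Administrative surcharge: 20% of €154,960 = €30,992
Total penalty: €154,960 + €30,992 = €185,952
Minimum €118,480: €185,952 meets the minimum, no increase.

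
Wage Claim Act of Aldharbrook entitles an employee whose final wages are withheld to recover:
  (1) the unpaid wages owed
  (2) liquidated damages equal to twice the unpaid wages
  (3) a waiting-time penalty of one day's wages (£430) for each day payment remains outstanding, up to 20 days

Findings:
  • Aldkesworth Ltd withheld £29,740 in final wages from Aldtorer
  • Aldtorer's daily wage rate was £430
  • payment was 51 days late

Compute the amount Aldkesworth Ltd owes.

Doubled: 2 × £29,740 = £59,480
Penalty days: min(51, 20) = 20
Waiting-time penalty: 20 × £430 = £8,600
Total award: £29,740 + £59,480 + £8,600 = £97,820

£97,820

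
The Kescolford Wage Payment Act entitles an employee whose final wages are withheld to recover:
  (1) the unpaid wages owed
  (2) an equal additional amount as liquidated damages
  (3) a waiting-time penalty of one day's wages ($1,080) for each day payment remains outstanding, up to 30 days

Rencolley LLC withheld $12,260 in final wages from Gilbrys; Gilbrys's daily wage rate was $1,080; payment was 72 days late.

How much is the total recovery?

$56,920

Liquidated damages (equal amount): $12,260
Penalty days: min(72, 30) = 30
Waiting-time penalty: 30 × $1,080 = $32,400
Total award: $12,260 + $12,260 + $32,400 = $56,920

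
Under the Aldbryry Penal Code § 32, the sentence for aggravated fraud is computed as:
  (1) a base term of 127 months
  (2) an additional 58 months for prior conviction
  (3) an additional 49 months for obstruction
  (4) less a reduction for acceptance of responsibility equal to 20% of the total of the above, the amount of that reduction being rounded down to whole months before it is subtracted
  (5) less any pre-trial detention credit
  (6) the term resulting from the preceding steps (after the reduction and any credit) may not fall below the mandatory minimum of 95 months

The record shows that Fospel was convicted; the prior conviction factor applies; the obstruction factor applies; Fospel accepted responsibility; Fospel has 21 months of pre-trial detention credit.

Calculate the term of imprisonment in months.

Prior conviction enhancement: +58 months
Obstruction enhancement: +49 months
Adjusted term: 127 months + 58 months + 49 months = 234 months
Acceptance of responsibility reduction: 20% of 234 months = 46 months (rounded down)
After reduction: 234 − 46 = 188 months
Less pre-trial detention credit: 188 months − 21 months = 167 months
Minimum 95 months: 167 months meets the minimum, no increase.

167 months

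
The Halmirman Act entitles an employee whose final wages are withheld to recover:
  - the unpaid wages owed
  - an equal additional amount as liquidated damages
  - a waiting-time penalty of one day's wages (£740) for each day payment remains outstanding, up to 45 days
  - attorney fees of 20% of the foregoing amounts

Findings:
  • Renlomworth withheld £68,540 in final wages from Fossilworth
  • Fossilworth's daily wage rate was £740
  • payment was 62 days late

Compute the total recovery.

Liquidated damages (equal amount): £68,540
Penalty days: min(62, 45) = 45
Waiting-time penalty: 45 × £740 = £33,300
Subtotal: £68,540 + £68,540 + £33,300 = £170,380
Attorney fees: 20% of £170,380 = £34,076
Total award: £170,380 + £34,076 = £204,456

Total award: £204,456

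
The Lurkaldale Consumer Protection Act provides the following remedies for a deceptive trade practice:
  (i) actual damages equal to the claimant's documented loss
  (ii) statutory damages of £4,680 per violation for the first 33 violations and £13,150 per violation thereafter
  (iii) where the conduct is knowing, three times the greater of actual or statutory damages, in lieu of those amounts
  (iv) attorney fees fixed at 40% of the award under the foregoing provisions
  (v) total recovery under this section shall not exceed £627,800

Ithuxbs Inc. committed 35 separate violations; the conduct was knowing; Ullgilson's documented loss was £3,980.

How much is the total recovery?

£627,800

First 33 violations: 33 × £4,680 = £154,440
Remaining violations: (35 − 33) × £13,150 = £26,300
Statutory damages: £154,440 + £26,300 = £180,740
Greater of actual damages (£3,980) or statutory damages (£180,740): £180,740
Trebled: 3 × £180,740 = £542,220
Attorney fees: 40% of £542,220 = £216,888
Total before cap: £542,220 + £216,888 = £759,108
Cap at £627,800: £759,108 exceeds the cap → £627,800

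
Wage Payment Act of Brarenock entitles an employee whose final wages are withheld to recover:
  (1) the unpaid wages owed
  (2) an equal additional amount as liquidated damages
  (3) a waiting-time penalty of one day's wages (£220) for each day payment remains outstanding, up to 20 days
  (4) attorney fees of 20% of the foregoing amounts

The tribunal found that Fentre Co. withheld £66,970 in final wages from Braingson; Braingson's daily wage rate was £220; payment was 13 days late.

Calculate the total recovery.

Liquidated damages (equal amount): £66,970
Penalty days: min(13, 20) = 13
Waiting-time penalty: 13 × £220 = £2,860
Subtotal: £66,970 + £66,970 + £2,860 = £136,800
Attorney fees: 20% of £136,800 = £27,360
Total award: £136,800 + £27,360 = £164,160

£164,160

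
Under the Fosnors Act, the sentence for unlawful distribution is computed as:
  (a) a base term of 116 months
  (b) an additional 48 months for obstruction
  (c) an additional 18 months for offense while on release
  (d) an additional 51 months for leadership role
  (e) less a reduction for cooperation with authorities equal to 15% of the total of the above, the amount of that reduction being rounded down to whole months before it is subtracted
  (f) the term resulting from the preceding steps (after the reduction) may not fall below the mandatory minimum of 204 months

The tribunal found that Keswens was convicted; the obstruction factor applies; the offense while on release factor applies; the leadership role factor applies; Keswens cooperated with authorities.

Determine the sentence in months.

Obstruction enhancement: +48 months
Offense while on release enhancement: +18 months
Leadership role enhancement: +51 months
Adjusted term: 116 months + 48 months + 18 months + 51 months = 233 months
Cooperation with authorities reduction: 15% of 233 months = 34 months (rounded down)
After reduction: 233 − 34 = 199 months
Minimum 204 months: 199 months is below the minimum → 204 months

204 months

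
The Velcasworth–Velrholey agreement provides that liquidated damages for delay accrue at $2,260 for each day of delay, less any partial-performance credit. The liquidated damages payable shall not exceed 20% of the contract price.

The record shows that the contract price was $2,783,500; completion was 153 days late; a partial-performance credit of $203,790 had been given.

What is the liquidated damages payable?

$141,990

Per-day damages: 153 × $2,260 = $345,780
Less partial-performance credit: $345,780 − $203,790 = $141,990
Cap: 20% of $2,783,500 = $556,700
Cap at $556,700: $141,990 is within the cap, no reduction.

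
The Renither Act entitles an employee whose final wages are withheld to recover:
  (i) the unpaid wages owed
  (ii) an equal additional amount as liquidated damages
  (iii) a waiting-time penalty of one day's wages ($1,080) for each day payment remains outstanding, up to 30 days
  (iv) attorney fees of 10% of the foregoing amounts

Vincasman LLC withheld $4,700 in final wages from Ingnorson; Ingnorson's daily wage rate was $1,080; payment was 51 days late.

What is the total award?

Liquidated damages (equal amount): $4,700
Penalty days: min(51, 30) = 30
Waiting-time penalty: 30 × $1,080 = $32,400
Subtotal: $4,700 + $4,700 + $32,400 = $41,800
Attorney fees: 10% of $41,800 = $4,180
Total award: $41,800 + $4,180 = $45,980

$45,980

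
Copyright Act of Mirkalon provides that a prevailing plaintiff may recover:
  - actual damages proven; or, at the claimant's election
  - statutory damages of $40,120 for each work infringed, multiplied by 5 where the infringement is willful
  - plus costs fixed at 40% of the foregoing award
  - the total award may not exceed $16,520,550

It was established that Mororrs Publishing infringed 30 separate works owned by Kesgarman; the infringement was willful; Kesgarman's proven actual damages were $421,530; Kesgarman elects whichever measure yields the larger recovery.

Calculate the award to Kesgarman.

Statutory damages: 30 × $40,120 = $1,203,600
Multiplied by 5: 5 × $1,203,600 = $6,018,000
Greater of actual damages ($421,530) or enhanced statutory damages ($6,018,000): $6,018,000
Costs: 40% of $6,018,000 = $2,407,200
Award plus costs: $6,018,000 + $2,407,200 = $8,425,200
Cap at $16,520,550: $8,425,200 is within the cap, no reduction.

Award: $8,425,200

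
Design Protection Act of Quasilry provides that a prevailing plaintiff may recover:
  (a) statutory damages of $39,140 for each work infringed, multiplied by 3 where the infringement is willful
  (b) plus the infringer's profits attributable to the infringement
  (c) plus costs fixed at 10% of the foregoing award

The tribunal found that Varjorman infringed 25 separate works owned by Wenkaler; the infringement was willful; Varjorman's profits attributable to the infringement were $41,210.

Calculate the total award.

$3,274,381

Statutory damages: 25 × $39,140 = $978,500
Trebled: 3 × $978,500 = $2,935,500
Combined award: $2,935,500 + $41,210 = $2,976,710
Costs: 10% of $2,976,710 = $297,671
Award plus costs: $2,976,710 + $297,671 = $3,274,381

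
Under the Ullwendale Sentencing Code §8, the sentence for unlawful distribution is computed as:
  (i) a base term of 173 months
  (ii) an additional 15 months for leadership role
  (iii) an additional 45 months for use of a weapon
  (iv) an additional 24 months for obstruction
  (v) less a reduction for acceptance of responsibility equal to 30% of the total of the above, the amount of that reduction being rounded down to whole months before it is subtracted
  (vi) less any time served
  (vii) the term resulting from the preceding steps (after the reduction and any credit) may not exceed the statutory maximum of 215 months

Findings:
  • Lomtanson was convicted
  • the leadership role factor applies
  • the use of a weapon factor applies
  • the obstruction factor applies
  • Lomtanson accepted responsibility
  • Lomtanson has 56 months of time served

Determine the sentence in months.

Leadership role enhancement: +15 months
Use of a weapon enhancement: +45 months
Obstruction enhancement: +24 months
Adjusted term: 173 months + 15 months + 45 months + 24 months = 257 months
Acceptance of responsibility reduction: 30% of 257 months = 77 months (rounded down)
After reduction: 257 − 77 = 180 months
Less time served: 180 months − 56 months = 124 months
Cap at 215 months: 124 months is within the cap, no reduction.

124 months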